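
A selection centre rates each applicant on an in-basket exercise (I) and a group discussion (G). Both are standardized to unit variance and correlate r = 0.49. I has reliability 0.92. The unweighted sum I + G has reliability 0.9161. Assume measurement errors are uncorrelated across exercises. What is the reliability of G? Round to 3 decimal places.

Var(I+G) = 2 + 2·0.49 = 2.980.
True-score variance = ρ_I + ρ_G + 2·0.49, so 0.9161 = (0.92 + ρ_G + 0.98) / 2.980.
ρ_G = 0.9161·2.980 − 0.92 − 0.98 = 0.830.

0.830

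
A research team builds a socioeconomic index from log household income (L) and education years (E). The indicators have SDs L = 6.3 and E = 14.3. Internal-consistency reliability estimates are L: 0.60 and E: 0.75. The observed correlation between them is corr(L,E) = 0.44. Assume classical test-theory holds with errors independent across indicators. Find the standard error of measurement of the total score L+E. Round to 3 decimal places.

8.185

Var(total) = 244.18 + 79.2792 = 323.459.
True-score variance = 177.181 + 79.2792 = 256.461, so reliability = 0.7929.
Error variance = 323.459 − 256.461 = 66.9985; SEM = √66.9985 = 8.185.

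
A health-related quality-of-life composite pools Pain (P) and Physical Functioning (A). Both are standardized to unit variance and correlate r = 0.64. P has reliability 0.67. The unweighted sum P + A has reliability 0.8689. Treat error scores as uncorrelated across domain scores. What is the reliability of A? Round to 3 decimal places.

Var(P+A) = 2 + 2·0.64 = 3.280.
True-score variance = ρ_P + ρ_A + 2·0.64, so 0.8689 = (0.67 + ρ_A + 1.28) / 3.280.
ρ_A = 0.8689·3.280 − 0.67 − 1.28 = 0.900.

0.900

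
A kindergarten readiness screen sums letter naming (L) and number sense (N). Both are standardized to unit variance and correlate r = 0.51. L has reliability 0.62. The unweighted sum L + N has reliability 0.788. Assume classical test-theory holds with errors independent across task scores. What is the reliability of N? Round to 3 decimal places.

0.740

Var(L+N) = 2 + 2·0.51 = 3.020.
True-score variance = ρ_L + ρ_N + 2·0.51, so 0.788 = (0.62 + ρ_N + 1.02) / 3.020.
ρ_N = 0.788·3.020 − 0.62 − 1.02 = 0.740.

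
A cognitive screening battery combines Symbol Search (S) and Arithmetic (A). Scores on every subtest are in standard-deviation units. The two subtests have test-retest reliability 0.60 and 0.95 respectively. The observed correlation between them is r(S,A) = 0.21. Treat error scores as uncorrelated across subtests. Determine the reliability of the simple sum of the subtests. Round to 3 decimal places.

0.814

Var(S+A) = 2 + 2·[0.21] = 2 + 0.42 = 2.42.
Because errors are independent across components, Cov(Tᵢ,Tⱼ) = Cov(Xᵢ,Xⱼ); the off-diagonal part of the true-score variance is the same as above.
True-score variance = [0.60 + 0.95] + 0.42 = 1.55 + 0.42 = 1.97.
Reliability = 1.97 / 2.42 = 0.814.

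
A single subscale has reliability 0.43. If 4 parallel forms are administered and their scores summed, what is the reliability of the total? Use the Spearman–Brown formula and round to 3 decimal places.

ρ_k = kρ / (1 + (k−1)ρ) = 4·0.43 / (1 + 3·0.43) = 1.720 / 2.290 = 0.751.

0.751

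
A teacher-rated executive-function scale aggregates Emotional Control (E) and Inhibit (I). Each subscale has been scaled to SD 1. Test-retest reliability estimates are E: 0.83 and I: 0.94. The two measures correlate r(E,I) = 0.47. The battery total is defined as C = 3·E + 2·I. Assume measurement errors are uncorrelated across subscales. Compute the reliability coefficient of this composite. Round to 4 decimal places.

Var(C) = 3² + 2² + 2·[6·0.47] = 13 + 5.64 = 18.64.
Because errors are independent across components, Cov(Tᵢ,Tⱼ) = Cov(Xᵢ,Xⱼ); the off-diagonal part of the true-score variance is the same as above.
True-score variance = [3²·0.83 + 2²·0.94] + 5.64 = 11.23 + 5.64 = 16.87.
Reliability = 16.87 / 18.64 = 0.9050.

0.9050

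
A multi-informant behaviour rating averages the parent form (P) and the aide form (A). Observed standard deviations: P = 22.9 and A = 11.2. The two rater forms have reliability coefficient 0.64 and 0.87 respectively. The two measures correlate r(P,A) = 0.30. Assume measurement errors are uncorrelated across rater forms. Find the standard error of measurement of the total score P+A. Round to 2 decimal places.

14.32

Var(total) = 649.85 + 153.888 = 803.738.
True-score variance = 444.755 + 153.888 = 598.643, so reliability = 0.7448.
Error variance = 803.738 − 598.643 = 205.095; SEM = √205.095 = 14.32.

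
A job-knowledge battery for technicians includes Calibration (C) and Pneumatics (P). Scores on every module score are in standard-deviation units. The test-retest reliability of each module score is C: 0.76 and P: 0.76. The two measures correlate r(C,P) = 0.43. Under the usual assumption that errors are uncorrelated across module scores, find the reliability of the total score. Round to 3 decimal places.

0.832

Var(C+P) = 2 + 2·[0.43] = 2 + 0.86 = 2.86.
With uncorrelated errors the cross-covariances are all true-score covariance, so they carry over unchanged; only the diagonal terms shrink to ρᵢσᵢ².
True-score variance = [0.76 + 0.76] + 0.86 = 1.52 + 0.86 = 2.38.
Reliability = 2.38 / 2.86 = 0.832.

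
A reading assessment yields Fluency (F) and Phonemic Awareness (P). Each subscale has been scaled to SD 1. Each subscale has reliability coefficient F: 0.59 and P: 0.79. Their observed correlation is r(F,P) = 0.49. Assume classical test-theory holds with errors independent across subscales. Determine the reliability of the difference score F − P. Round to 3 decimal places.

0.392

Var(F−P) = 1 + 1 − 2·0.49 = 2 − 0.98 = 1.02.
Under uncorrelated errors the observed covariances equal the true-score covariances, so only the own-variance terms attenuate.
True-score variance = [0.59 + 0.79] − 0.98 = 1.38 − 0.98 = 0.4.
Reliability = 0.4 / 1.02 = 0.392.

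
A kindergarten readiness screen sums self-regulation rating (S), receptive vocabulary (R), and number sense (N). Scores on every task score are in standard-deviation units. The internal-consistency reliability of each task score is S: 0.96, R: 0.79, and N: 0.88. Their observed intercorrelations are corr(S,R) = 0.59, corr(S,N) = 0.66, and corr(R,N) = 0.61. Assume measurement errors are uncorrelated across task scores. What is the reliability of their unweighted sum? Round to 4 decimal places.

Var(S+R+N) = 3 + 2·[0.59 + 0.66 + 0.61] = 3 + 3.72 = 6.72.
Under uncorrelated errors the observed covariances equal the true-score covariances, so only the own-variance terms attenuate.
True-score variance = [0.96 + 0.79 + 0.88] + 3.72 = 2.63 + 3.72 = 6.35.
Reliability = 6.35 / 6.72 = 0.9449.

0.9449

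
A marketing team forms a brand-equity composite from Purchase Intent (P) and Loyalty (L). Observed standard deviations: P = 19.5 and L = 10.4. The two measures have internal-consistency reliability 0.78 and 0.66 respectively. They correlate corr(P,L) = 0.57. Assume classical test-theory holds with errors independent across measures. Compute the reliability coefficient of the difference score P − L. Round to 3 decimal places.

Var(P−L) = 19.5² + 10.4² − 2·19.5·10.4·0.57 = 488.41 − 231.192 = 257.218.
Because errors are independent across components, Cov(Tᵢ,Tⱼ) = Cov(Xᵢ,Xⱼ); the off-diagonal part of the true-score variance is the same as above.
True-score variance = [19.5²·0.78 + 10.4²·0.66] − 231.192 = 367.981 − 231.192 = 136.789.
Reliability = 136.789 / 257.218 = 0.532.

0.532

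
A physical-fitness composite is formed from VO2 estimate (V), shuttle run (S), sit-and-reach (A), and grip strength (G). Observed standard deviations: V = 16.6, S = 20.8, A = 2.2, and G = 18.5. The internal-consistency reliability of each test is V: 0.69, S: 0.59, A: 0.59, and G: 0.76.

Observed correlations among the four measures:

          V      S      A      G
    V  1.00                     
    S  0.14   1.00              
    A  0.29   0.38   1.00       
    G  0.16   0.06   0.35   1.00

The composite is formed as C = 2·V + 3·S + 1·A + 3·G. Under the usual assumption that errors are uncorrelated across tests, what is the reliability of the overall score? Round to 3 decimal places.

Var(C) = 2²·16.6² + 3²·20.8² + 2.2² + 3²·18.5² + 2·[6·16.6·20.8·0.14 + 2·16.6·2.2·0.29 + 6·16.6·18.5·0.16 + 3·20.8·2.2·0.38 + 9·20.8·18.5·0.06 + 3·2.2·18.5·0.35] = 8081.09 + 1817.45 = 9898.54.
With uncorrelated errors the cross-covariances are all true-score covariance, so they carry over unchanged; only the diagonal terms shrink to ρᵢσᵢ².
True-score variance = [2²·16.6²·0.69 + 3²·20.8²·0.59 + 2.2²·0.59 + 3²·18.5²·0.76] + 1817.45 = 5401.71 + 1817.45 = 7219.16.
Reliability = 7219.16 / 9898.54 = 0.729.

0.729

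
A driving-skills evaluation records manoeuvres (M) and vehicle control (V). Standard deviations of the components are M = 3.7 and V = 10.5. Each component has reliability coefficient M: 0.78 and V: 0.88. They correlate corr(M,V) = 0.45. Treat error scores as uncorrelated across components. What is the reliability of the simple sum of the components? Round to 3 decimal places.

0.898

Var(M+V) = 3.7² + 10.5² + 2·[3.7·10.5·0.45] = 123.94 + 34.965 = 158.905.
Because errors are independent across components, Cov(Tᵢ,Tⱼ) = Cov(Xᵢ,Xⱼ); the off-diagonal part of the true-score variance is the same as above.
True-score variance = [3.7²·0.78 + 10.5²·0.88] + 34.965 = 107.698 + 34.965 = 142.663.
Reliability = 142.663 / 158.905 = 0.898.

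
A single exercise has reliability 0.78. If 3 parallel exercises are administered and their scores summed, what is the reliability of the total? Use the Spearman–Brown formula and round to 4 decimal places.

ρ_k = kρ / (1 + (k−1)ρ) = 3·0.78 / (1 + 2·0.78) = 2.340 / 2.560 = 0.9141.

0.9141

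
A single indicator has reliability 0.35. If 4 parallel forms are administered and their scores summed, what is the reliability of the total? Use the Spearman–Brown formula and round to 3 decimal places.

0.683

ρ_k = kρ / (1 + (k−1)ρ) = 4·0.35 / (1 + 3·0.35) = 1.400 / 2.050 = 0.683.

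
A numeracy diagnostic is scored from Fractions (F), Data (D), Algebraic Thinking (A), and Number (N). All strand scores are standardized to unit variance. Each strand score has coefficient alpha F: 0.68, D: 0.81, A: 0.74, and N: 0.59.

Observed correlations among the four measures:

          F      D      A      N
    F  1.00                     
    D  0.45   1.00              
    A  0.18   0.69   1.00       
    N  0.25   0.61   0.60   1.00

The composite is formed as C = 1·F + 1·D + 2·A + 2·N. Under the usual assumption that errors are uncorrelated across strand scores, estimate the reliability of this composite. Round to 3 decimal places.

0.859

Var(C) = 1 + 1 + 2² + 2² + 2·[0.45 + 2·0.18 + 2·0.25 + 2·0.69 + 2·0.61 + 4·0.60] = 10 + 12.62 = 22.62.
With uncorrelated errors the cross-covariances are all true-score covariance, so they carry over unchanged; only the diagonal terms shrink to ρᵢσᵢ².
True-score variance = [0.68 + 0.81 + 2²·0.74 + 2²·0.59] + 12.62 = 6.81 + 12.62 = 19.43.
Reliability = 19.43 / 22.62 = 0.859.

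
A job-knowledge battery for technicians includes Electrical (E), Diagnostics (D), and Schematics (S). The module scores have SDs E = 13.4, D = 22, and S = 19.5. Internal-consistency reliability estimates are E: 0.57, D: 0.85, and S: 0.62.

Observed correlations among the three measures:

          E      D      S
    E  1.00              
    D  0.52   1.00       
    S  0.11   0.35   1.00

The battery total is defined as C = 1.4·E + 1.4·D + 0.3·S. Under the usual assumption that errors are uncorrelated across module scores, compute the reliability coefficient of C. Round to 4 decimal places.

0.8530

Var(C) = 1.4²·13.4² + 1.4²·22² + 0.3²·19.5² + 2·[1.96·13.4·22·0.52 + 0.42·13.4·19.5·0.11 + 0.42·22·19.5·0.35] = 1334.8 + 751.19 = 2085.99.
Because errors are independent across components, Cov(Tᵢ,Tⱼ) = Cov(Xᵢ,Xⱼ); the off-diagonal part of the true-score variance is the same as above.
True-score variance = [1.4²·13.4²·0.57 + 1.4²·22²·0.85 + 0.3²·19.5²·0.62] + 751.19 = 1028.17 + 751.19 = 1779.36.
Reliability = 1779.36 / 2085.99 = 0.8530.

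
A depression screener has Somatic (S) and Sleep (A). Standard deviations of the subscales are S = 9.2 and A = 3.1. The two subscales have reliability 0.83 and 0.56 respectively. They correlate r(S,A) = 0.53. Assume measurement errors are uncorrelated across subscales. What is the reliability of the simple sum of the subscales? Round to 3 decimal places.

Var(S+A) = 9.2² + 3.1² + 2·[9.2·3.1·0.53] = 94.25 + 30.2312 = 124.481.
Under uncorrelated errors the observed covariances equal the true-score covariances, so only the own-variance terms attenuate.
True-score variance = [9.2²·0.83 + 3.1²·0.56] + 30.2312 = 75.6328 + 30.2312 = 105.864.
Reliability = 105.864 / 124.481 = 0.850.

0.850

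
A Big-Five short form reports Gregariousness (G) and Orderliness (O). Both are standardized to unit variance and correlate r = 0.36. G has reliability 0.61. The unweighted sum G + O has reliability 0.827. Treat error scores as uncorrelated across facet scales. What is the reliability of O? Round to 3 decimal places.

0.919

Var(G+O) = 2 + 2·0.36 = 2.720.
True-score variance = ρ_G + ρ_O + 2·0.36, so 0.827 = (0.61 + ρ_O + 0.72) / 2.720.
ρ_O = 0.827·2.720 − 0.61 − 0.72 = 0.919.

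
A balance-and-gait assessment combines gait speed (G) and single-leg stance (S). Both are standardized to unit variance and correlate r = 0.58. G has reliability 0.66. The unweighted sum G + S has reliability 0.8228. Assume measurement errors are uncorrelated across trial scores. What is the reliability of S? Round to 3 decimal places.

0.780

Var(G+S) = 2 + 2·0.58 = 3.160.
True-score variance = ρ_G + ρ_S + 2·0.58, so 0.8228 = (0.66 + ρ_S + 1.16) / 3.160.
ρ_S = 0.8228·3.160 − 0.66 − 1.16 = 0.780.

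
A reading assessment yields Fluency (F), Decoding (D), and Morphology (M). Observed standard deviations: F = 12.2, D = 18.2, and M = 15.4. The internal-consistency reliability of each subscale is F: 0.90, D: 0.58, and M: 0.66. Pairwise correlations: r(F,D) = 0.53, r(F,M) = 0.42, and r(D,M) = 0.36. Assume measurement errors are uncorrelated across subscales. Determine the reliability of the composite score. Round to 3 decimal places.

Var(F+D+M) = 12.2² + 18.2² + 15.4² + 2·[12.2·18.2·0.53 + 12.2·15.4·0.42 + 18.2·15.4·0.36] = 717.24 + 594.983 = 1312.22.
Under uncorrelated errors the observed covariances equal the true-score covariances, so only the own-variance terms attenuate.
True-score variance = [12.2²·0.90 + 18.2²·0.58 + 15.4²·0.66] + 594.983 = 482.601 + 594.983 = 1077.58.
Reliability = 1077.58 / 1312.22 = 0.821.

0.821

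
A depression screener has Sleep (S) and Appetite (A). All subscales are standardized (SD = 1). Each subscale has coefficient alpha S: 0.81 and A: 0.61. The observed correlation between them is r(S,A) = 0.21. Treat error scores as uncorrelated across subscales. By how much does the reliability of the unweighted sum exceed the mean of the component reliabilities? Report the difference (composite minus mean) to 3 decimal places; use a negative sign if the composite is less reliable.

Var(sum) = 2 + 0.42 = 2.42; true-score variance = 1.42 + 0.42 = 1.84; composite reliability = 0.7603.
Mean component reliability = 0.7100.
Difference = 0.7603 − 0.7100 = 0.050.

0.050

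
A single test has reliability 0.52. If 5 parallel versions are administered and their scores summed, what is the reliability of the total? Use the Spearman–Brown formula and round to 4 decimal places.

0.8442

ρ_k = kρ / (1 + (k−1)ρ) = 5·0.52 / (1 + 4·0.52) = 2.600 / 3.080 = 0.8442.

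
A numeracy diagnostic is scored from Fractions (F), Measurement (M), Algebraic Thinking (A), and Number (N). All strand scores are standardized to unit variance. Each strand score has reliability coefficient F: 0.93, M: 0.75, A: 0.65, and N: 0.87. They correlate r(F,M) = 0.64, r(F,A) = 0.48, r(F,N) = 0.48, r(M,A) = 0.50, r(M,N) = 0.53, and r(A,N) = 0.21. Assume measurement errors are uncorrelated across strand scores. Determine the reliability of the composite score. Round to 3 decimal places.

Var(F+M+A+N) = 4 + 2·[0.64 + 0.48 + 0.48 + 0.50 + 0.53 + 0.21] = 4 + 5.68 = 9.68.
With uncorrelated errors the cross-covariances are all true-score covariance, so they carry over unchanged; only the diagonal terms shrink to ρᵢσᵢ².
True-score variance = [0.93 + 0.75 + 0.65 + 0.87] + 5.68 = 3.2 + 5.68 = 8.88.
Reliability = 8.88 / 9.68 = 0.917.

0.917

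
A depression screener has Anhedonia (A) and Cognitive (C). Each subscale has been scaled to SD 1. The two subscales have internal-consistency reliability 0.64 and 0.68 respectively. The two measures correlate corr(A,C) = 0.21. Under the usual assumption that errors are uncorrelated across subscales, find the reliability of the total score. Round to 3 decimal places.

Var(A+C) = 2 + 2·[0.21] = 2 + 0.42 = 2.42.
Under uncorrelated errors the observed covariances equal the true-score covariances, so only the own-variance terms attenuate.
True-score variance = [0.64 + 0.68] + 0.42 = 1.32 + 0.42 = 1.74.
Reliability = 1.74 / 2.42 = 0.719.

0.719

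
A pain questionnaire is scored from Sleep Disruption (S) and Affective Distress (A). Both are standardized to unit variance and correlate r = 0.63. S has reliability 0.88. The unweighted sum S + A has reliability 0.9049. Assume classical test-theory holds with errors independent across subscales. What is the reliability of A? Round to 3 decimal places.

0.810

Var(S+A) = 2 + 2·0.63 = 3.260.
True-score variance = ρ_S + ρ_A + 2·0.63, so 0.9049 = (0.88 + ρ_A + 1.26) / 3.260.
ρ_A = 0.9049·3.260 − 0.88 − 1.26 = 0.810.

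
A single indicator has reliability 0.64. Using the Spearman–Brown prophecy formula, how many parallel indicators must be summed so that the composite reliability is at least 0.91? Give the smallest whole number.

k ≥ ρ*(1−ρ₁)/(ρ₁(1−ρ*)) = 0.91·0.36 / (0.64·0.09) = 5.688.
Smallest integer k = 6.

6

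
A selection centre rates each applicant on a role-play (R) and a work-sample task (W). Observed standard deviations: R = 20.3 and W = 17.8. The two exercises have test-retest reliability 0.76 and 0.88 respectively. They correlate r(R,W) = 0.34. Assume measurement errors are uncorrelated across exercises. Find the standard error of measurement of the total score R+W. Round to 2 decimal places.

11.70

Var(total) = 728.93 + 245.711 = 974.641.
True-score variance = 592.008 + 245.711 = 837.719, so reliability = 0.8595.
Error variance = 974.641 − 837.719 = 136.922; SEM = √136.922 = 11.70.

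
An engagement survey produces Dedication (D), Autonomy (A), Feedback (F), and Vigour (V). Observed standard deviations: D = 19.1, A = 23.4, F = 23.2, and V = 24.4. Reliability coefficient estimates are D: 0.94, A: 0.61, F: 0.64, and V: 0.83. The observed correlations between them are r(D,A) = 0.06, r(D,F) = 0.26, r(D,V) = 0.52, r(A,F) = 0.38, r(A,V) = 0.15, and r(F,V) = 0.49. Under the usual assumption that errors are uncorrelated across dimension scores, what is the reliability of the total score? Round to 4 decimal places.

0.8658

Var(D+A+F+V) = 19.1² + 23.4² + 23.2² + 24.4² + 2·[19.1·23.4·0.06 + 19.1·23.2·0.26 + 19.1·24.4·0.52 + 23.4·23.2·0.38 + 23.4·24.4·0.15 + 23.2·24.4·0.49] = 2045.97 + 1907.37 = 3953.34.
With uncorrelated errors the cross-covariances are all true-score covariance, so they carry over unchanged; only the diagonal terms shrink to ρᵢσᵢ².
True-score variance = [19.1²·0.94 + 23.4²·0.61 + 23.2²·0.64 + 24.4²·0.83] + 1907.37 = 1515.56 + 1907.37 = 3422.93.
Reliability = 3422.93 / 3953.34 = 0.8658.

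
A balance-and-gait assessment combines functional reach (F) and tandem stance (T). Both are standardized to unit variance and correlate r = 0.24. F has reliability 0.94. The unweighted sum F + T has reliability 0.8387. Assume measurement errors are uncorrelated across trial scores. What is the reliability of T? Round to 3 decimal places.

Var(F+T) = 2 + 2·0.24 = 2.480.
True-score variance = ρ_F + ρ_T + 2·0.24, so 0.8387 = (0.94 + ρ_T + 0.48) / 2.480.
ρ_T = 0.8387·2.480 − 0.94 − 0.48 = 0.660.

0.660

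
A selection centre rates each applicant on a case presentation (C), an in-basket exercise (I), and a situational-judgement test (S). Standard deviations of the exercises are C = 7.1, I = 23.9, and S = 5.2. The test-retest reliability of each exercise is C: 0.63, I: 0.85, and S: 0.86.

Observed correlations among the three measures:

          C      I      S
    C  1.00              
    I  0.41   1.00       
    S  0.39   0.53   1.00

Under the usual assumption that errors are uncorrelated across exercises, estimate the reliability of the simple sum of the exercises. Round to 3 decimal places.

0.886

Var(C+I+S) = 7.1² + 23.9² + 5.2² + 2·[7.1·23.9·0.41 + 7.1·5.2·0.39 + 23.9·5.2·0.53] = 648.66 + 299.68 = 948.34.
Under uncorrelated errors the observed covariances equal the true-score covariances, so only the own-variance terms attenuate.
True-score variance = [7.1²·0.63 + 23.9²·0.85 + 5.2²·0.86] + 299.68 = 540.541 + 299.68 = 840.221.
Reliability = 840.221 / 948.34 = 0.886.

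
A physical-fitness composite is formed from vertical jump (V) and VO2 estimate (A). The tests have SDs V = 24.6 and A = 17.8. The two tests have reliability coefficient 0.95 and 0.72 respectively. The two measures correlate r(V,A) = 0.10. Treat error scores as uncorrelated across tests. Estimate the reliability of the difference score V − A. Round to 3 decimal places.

0.857

Var(V−A) = 24.6² + 17.8² − 2·24.6·17.8·0.10 = 922 − 87.576 = 834.424.
Under uncorrelated errors the observed covariances equal the true-score covariances, so only the own-variance terms attenuate.
True-score variance = [24.6²·0.95 + 17.8²·0.72] − 87.576 = 803.027 − 87.576 = 715.451.
Reliability = 715.451 / 834.424 = 0.857.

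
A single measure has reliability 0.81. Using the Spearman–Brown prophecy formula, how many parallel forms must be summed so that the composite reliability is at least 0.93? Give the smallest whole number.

4

k ≥ ρ*(1−ρ₁)/(ρ₁(1−ρ*)) = 0.93·0.19 / (0.81·0.07) = 3.116.
Smallest integer k = 4.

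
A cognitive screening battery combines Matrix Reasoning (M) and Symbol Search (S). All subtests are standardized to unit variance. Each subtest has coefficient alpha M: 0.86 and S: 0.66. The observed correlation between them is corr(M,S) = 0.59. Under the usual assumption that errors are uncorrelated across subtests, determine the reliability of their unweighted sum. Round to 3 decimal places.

0.849

Var(M+S) = 2 + 2·[0.59] = 2 + 1.18 = 3.18.
Under uncorrelated errors the observed covariances equal the true-score covariances, so only the own-variance terms attenuate.
True-score variance = [0.86 + 0.66] + 1.18 = 1.52 + 1.18 = 2.7.
Reliability = 2.7 / 3.18 = 0.849.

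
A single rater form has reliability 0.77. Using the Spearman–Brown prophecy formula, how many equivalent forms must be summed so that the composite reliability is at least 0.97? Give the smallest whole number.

10

k ≥ ρ*(1−ρ₁)/(ρ₁(1−ρ*)) = 0.97·0.23 / (0.77·0.03) = 9.658.
Smallest integer k = 10.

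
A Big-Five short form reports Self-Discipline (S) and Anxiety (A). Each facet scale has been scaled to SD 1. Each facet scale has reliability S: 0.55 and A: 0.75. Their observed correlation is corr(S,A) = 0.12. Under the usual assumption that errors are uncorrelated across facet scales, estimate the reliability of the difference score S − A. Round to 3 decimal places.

0.602

Var(S−A) = 1 + 1 − 2·0.12 = 2 − 0.24 = 1.76.
Under uncorrelated errors the observed covariances equal the true-score covariances, so only the own-variance terms attenuate.
True-score variance = [0.55 + 0.75] − 0.24 = 1.3 − 0.24 = 1.06.
Reliability = 1.06 / 1.76 = 0.602.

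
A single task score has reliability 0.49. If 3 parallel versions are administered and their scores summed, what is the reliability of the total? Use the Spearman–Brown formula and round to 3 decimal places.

0.742

ρ_k = kρ / (1 + (k−1)ρ) = 3·0.49 / (1 + 2·0.49) = 1.470 / 1.980 = 0.742.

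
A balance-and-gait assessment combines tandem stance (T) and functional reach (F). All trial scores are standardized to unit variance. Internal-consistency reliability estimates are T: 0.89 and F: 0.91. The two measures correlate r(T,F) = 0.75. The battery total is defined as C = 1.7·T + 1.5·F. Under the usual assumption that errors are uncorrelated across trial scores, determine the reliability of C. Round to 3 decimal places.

Var(C) = 1.7² + 1.5² + 2·[2.55·0.75] = 5.14 + 3.825 = 8.965.
With uncorrelated errors the cross-covariances are all true-score covariance, so they carry over unchanged; only the diagonal terms shrink to ρᵢσᵢ².
True-score variance = [1.7²·0.89 + 1.5²·0.91] + 3.825 = 4.6196 + 3.825 = 8.4446.
Reliability = 8.4446 / 8.965 = 0.942.

0.942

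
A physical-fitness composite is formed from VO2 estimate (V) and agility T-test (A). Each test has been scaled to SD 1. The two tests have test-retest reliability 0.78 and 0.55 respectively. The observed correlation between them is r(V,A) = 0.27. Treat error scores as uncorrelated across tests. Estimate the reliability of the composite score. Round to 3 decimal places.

Var(V+A) = 2 + 2·[0.27] = 2 + 0.54 = 2.54.
Because errors are independent across components, Cov(Tᵢ,Tⱼ) = Cov(Xᵢ,Xⱼ); the off-diagonal part of the true-score variance is the same as above.
True-score variance = [0.78 + 0.55] + 0.54 = 1.33 + 0.54 = 1.87.
Reliability = 1.87 / 2.54 = 0.736.

0.736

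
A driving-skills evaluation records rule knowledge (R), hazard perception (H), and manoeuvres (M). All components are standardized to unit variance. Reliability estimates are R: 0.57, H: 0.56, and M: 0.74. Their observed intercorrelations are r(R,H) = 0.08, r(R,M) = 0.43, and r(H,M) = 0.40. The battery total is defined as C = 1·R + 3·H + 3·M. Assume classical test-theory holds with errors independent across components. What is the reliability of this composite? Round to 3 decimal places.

Var(C) = 1 + 3² + 3² + 2·[3·0.08 + 3·0.43 + 9·0.40] = 19 + 10.26 = 29.26.
With uncorrelated errors the cross-covariances are all true-score covariance, so they carry over unchanged; only the diagonal terms shrink to ρᵢσᵢ².
True-score variance = [0.57 + 3²·0.56 + 3²·0.74] + 10.26 = 12.27 + 10.26 = 22.53.
Reliability = 22.53 / 29.26 = 0.770.

0.770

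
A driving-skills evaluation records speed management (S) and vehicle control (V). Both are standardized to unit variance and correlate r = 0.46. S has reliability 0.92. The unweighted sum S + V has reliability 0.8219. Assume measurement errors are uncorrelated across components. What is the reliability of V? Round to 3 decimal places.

Var(S+V) = 2 + 2·0.46 = 2.920.
True-score variance = ρ_S + ρ_V + 2·0.46, so 0.8219 = (0.92 + ρ_V + 0.92) / 2.920.
ρ_V = 0.8219·2.920 − 0.92 − 0.92 = 0.560.

0.560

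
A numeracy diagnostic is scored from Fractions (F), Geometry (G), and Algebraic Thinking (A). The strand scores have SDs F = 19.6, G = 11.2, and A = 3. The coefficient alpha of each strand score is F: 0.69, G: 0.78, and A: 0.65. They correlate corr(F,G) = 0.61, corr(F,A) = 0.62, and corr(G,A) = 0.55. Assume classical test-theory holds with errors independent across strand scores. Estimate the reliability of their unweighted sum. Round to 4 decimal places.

0.8328

Var(F+G+A) = 19.6² + 11.2² + 3² + 2·[19.6·11.2·0.61 + 19.6·3·0.62 + 11.2·3·0.55] = 518.6 + 377.686 = 896.286.
Because errors are independent across components, Cov(Tᵢ,Tⱼ) = Cov(Xᵢ,Xⱼ); the off-diagonal part of the true-score variance is the same as above.
True-score variance = [19.6²·0.69 + 11.2²·0.78 + 3²·0.65] + 377.686 = 368.764 + 377.686 = 746.45.
Reliability = 746.45 / 896.286 = 0.8328.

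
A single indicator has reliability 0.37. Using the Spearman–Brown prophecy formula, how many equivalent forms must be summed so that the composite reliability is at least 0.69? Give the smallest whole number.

k ≥ ρ*(1−ρ₁)/(ρ₁(1−ρ*)) = 0.69·0.63 / (0.37·0.31) = 3.790.
Smallest integer k = 4.

4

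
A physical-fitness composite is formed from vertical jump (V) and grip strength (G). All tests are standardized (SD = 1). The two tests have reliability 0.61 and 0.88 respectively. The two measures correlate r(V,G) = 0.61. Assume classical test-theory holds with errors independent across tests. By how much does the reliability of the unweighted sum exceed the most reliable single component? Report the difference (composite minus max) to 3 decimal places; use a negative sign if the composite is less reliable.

Var(sum) = 2 + 1.22 = 3.22; true-score variance = 1.49 + 1.22 = 2.71; composite reliability = 0.8416.
Max component reliability = 0.8800.
Difference = 0.8416 − 0.8800 = -0.038.

-0.038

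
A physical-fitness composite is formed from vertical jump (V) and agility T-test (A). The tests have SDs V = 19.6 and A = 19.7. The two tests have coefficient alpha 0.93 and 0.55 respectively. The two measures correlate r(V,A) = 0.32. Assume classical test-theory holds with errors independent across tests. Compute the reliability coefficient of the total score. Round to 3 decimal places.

0.802

Var(V+A) = 19.6² + 19.7² + 2·[19.6·19.7·0.32] = 772.25 + 247.117 = 1019.37.
Under uncorrelated errors the observed covariances equal the true-score covariances, so only the own-variance terms attenuate.
True-score variance = [19.6²·0.93 + 19.7²·0.55] + 247.117 = 570.718 + 247.117 = 817.835.
Reliability = 817.835 / 1019.37 = 0.802.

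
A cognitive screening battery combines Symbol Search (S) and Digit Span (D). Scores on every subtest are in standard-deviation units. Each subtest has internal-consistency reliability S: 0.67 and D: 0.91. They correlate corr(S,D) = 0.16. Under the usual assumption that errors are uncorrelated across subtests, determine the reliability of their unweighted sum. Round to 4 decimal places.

Var(S+D) = 2 + 2·[0.16] = 2 + 0.32 = 2.32.
Under uncorrelated errors the observed covariances equal the true-score covariances, so only the own-variance terms attenuate.
True-score variance = [0.67 + 0.91] + 0.32 = 1.58 + 0.32 = 1.9.
Reliability = 1.9 / 2.32 = 0.8190.

0.8190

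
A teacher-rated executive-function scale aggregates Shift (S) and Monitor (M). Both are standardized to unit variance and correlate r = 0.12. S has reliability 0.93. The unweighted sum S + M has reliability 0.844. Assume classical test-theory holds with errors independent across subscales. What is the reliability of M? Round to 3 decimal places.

0.721

Var(S+M) = 2 + 2·0.12 = 2.240.
True-score variance = ρ_S + ρ_M + 2·0.12, so 0.844 = (0.93 + ρ_M + 0.24) / 2.240.
ρ_M = 0.844·2.240 − 0.93 − 0.24 = 0.721.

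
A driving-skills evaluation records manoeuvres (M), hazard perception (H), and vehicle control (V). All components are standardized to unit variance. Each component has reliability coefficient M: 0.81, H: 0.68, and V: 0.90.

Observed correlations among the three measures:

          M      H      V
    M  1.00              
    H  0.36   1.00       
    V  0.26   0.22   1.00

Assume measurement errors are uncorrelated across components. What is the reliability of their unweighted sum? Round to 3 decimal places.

Var(M+H+V) = 3 + 2·[0.36 + 0.26 + 0.22] = 3 + 1.68 = 4.68.
With uncorrelated errors the cross-covariances are all true-score covariance, so they carry over unchanged; only the diagonal terms shrink to ρᵢσᵢ².
True-score variance = [0.81 + 0.68 + 0.90] + 1.68 = 2.39 + 1.68 = 4.07.
Reliability = 4.07 / 4.68 = 0.870.

0.870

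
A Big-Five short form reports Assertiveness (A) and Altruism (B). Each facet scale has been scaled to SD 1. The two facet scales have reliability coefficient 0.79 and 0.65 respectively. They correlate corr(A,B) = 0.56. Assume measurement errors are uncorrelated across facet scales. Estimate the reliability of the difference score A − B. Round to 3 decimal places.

0.364

Var(A−B) = 1 + 1 − 2·0.56 = 2 − 1.12 = 0.88.
Because errors are independent across components, Cov(Tᵢ,Tⱼ) = Cov(Xᵢ,Xⱼ); the off-diagonal part of the true-score variance is the same as above.
True-score variance = [0.79 + 0.65] − 1.12 = 1.44 − 1.12 = 0.32.
Reliability = 0.32 / 0.88 = 0.364.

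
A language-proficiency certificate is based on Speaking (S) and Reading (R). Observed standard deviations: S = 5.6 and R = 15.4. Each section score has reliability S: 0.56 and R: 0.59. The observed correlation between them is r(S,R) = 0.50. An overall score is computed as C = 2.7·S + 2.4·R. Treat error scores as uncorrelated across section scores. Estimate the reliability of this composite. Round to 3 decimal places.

0.693

Var(C) = 2.7²·5.6² + 2.4²·15.4² + 2·[6.48·5.6·15.4·0.50] = 1594.66 + 558.835 = 2153.49.
With uncorrelated errors the cross-covariances are all true-score covariance, so they carry over unchanged; only the diagonal terms shrink to ρᵢσᵢ².
True-score variance = [2.7²·5.6²·0.56 + 2.4²·15.4²·0.59] + 558.835 = 933.989 + 558.835 = 1492.82.
Reliability = 1492.82 / 2153.49 = 0.693.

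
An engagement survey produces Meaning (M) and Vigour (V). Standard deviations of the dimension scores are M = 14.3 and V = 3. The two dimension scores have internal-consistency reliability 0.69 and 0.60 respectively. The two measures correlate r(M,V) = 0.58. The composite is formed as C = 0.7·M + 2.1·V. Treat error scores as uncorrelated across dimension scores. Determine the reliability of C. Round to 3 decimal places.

Var(C) = 0.7²·14.3² + 2.1²·3² + 2·[1.47·14.3·3·0.58] = 139.89 + 73.1531 = 213.043.
Under uncorrelated errors the observed covariances equal the true-score covariances, so only the own-variance terms attenuate.
True-score variance = [0.7²·14.3²·0.69 + 2.1²·3²·0.60] + 73.1531 = 92.9521 + 73.1531 = 166.105.
Reliability = 166.105 / 213.043 = 0.780.

0.780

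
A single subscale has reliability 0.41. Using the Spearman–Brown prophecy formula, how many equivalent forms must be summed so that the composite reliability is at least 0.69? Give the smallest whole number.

4

k ≥ ρ*(1−ρ₁)/(ρ₁(1−ρ*)) = 0.69·0.59 / (0.41·0.31) = 3.203.
Smallest integer k = 4.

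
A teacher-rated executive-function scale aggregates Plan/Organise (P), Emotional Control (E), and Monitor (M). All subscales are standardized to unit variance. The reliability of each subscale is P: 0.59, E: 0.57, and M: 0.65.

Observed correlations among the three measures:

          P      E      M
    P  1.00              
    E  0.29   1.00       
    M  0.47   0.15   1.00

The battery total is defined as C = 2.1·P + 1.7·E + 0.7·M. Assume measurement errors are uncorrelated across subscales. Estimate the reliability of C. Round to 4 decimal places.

Var(C) = 2.1² + 1.7² + 0.7² + 2·[3.57·0.29 + 1.47·0.47 + 1.19·0.15] = 7.79 + 3.8094 = 11.5994.
Because errors are independent across components, Cov(Tᵢ,Tⱼ) = Cov(Xᵢ,Xⱼ); the off-diagonal part of the true-score variance is the same as above.
True-score variance = [2.1²·0.59 + 1.7²·0.57 + 0.7²·0.65] + 3.8094 = 4.5677 + 3.8094 = 8.3771.
Reliability = 8.3771 / 11.5994 = 0.7222.

0.7222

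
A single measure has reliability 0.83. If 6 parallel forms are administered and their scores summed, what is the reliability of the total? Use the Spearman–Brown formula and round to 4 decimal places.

ρ_k = kρ / (1 + (k−1)ρ) = 6·0.83 / (1 + 5·0.83) = 4.980 / 5.150 = 0.9670.

0.9670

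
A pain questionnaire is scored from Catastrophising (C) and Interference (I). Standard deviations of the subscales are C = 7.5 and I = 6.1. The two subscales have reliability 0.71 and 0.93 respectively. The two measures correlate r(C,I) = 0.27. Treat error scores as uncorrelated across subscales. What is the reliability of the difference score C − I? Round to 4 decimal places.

Var(C−I) = 7.5² + 6.1² − 2·7.5·6.1·0.27 = 93.46 − 24.705 = 68.755.
With uncorrelated errors the cross-covariances are all true-score covariance, so they carry over unchanged; only the diagonal terms shrink to ρᵢσᵢ².
True-score variance = [7.5²·0.71 + 6.1²·0.93] − 24.705 = 74.5428 − 24.705 = 49.8378.
Reliability = 49.8378 / 68.755 = 0.7249.

0.7249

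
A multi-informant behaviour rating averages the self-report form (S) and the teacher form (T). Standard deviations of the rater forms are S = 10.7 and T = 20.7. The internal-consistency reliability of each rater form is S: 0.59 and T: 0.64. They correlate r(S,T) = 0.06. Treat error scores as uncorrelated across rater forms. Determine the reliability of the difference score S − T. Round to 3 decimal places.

0.610

Var(S−T) = 10.7² + 20.7² − 2·10.7·20.7·0.06 = 542.98 − 26.5788 = 516.401.
With uncorrelated errors the cross-covariances are all true-score covariance, so they carry over unchanged; only the diagonal terms shrink to ρᵢσᵢ².
True-score variance = [10.7²·0.59 + 20.7²·0.64] − 26.5788 = 341.783 − 26.5788 = 315.204.
Reliability = 315.204 / 516.401 = 0.610.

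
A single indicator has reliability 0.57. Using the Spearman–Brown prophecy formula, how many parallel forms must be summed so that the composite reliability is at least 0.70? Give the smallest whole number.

k ≥ ρ*(1−ρ₁)/(ρ₁(1−ρ*)) = 0.70·0.43 / (0.57·0.30) = 1.760.
Smallest integer k = 2.

2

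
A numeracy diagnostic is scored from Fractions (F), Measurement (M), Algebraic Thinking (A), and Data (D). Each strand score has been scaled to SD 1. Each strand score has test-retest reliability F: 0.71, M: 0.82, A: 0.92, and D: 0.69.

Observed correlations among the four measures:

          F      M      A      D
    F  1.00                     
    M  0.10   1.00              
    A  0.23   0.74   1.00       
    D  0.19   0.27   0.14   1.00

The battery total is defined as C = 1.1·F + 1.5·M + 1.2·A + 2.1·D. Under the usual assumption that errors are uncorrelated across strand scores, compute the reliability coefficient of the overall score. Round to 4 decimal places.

Var(C) = 1.1² + 1.5² + 1.2² + 2.1² + 2·[1.65·0.10 + 1.32·0.23 + 2.31·0.19 + 1.8·0.74 + 3.15·0.27 + 2.52·0.14] = 9.31 + 6.8856 = 16.1956.
Because errors are independent across components, Cov(Tᵢ,Tⱼ) = Cov(Xᵢ,Xⱼ); the off-diagonal part of the true-score variance is the same as above.
True-score variance = [1.1²·0.71 + 1.5²·0.82 + 1.2²·0.92 + 2.1²·0.69] + 6.8856 = 7.0718 + 6.8856 = 13.9574.
Reliability = 13.9574 / 16.1956 = 0.8618.

0.8618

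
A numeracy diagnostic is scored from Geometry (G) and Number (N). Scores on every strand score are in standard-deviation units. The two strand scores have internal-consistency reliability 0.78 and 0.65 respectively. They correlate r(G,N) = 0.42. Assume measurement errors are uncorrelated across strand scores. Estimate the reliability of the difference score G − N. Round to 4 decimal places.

Var(G−N) = 1 + 1 − 2·0.42 = 2 − 0.84 = 1.16.
Because errors are independent across components, Cov(Tᵢ,Tⱼ) = Cov(Xᵢ,Xⱼ); the off-diagonal part of the true-score variance is the same as above.
True-score variance = [0.78 + 0.65] − 0.84 = 1.43 − 0.84 = 0.59.
Reliability = 0.59 / 1.16 = 0.5086.

0.5086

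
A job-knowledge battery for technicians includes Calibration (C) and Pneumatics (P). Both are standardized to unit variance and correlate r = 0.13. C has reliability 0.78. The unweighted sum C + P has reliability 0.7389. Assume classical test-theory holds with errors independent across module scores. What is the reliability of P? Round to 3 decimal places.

Var(C+P) = 2 + 2·0.13 = 2.260.
True-score variance = ρ_C + ρ_P + 2·0.13, so 0.7389 = (0.78 + ρ_P + 0.26) / 2.260.
ρ_P = 0.7389·2.260 − 0.78 − 0.26 = 0.630.

0.630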